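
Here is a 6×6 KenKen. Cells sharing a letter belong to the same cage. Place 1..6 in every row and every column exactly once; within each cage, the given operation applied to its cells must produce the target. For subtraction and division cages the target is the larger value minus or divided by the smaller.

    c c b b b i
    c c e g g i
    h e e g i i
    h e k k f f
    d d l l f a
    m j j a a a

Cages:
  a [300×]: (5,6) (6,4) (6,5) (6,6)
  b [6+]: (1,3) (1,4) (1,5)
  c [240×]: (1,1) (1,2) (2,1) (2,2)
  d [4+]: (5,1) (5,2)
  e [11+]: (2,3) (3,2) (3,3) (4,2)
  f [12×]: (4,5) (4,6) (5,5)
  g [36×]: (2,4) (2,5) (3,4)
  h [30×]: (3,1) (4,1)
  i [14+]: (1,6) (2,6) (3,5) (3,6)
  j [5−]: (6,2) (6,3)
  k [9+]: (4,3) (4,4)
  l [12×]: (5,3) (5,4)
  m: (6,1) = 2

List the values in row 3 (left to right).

5 1 3 6 2 4

Cage a needs product 300, which forces (5,6) = 5.
M is a freebie, leaving (6,1) = 2.
Column 1 needs a 1, and only (5,1) is open for it.
Row 5 now contains 1, leaving (5,2) = 3.
Row 5 needs a 4, and only (5,5) is open for it.
In row 4, 2 can only go at (4,2), so (4,2) = 2.
In row 1, 5 can only go at (1,2), so (1,2) = 5.
The 4 cells of cage c must have product 240, which forces (1,1) = 4.
The 4 cells of cage c must have product 240; hence (2,1) = 3.
5 is placed in column 2, leaving (2,2) = 4.
Row 1 needs a 6, and only (1,6) is open for it.
In row 2, 5 can only go at (2,3), so (2,3) = 5.
Cage e needs sum 11, leaving (3,2) = 1.
The 4 cells of cage e must have sum 11, leaving (3,3) = 3.
Row 3 already has 3; hence (3,4) = 6.
6 is placed in column 4; hence (5,4) = 2.
Column 2 now contains 1, leaving (6,2) = 6.
Row 6 now contains 6, so (6,3) = 1.
Column 3 now contains 1, which forces (1,3) = 2.
2 is placed in column 4; hence (2,4) = 1.
Cage g needs product 36, leaving (2,5) = 6.
Row 2 now contains 1; hence (2,6) = 2.
Row 3 now contains 6; hence (3,1) = 5.
Row 3 already has 5, so (3,5) = 2.
Column 6 now contains 2, so (3,6) = 4.
Cage h's pair has product 30; hence (4,1) = 6.
Row 4 now contains 6, leaving (4,3) = 4.
Row 5 already has 2, so (5,3) = 6.
Column 6 already has 4, leaving (6,6) = 3.
Column 4 now contains 1; hence (1,4) = 3.
The 3 cells of cage b must have sum 6, leaving (1,5) = 1.
The two cells of cage k must have sum 9, so (4,4) = 5.
Cage f needs product 12, leaving (4,5) = 3.
Column 6 now contains 3, leaving (4,6) = 1.
Cage a has product 300; hence (6,4) = 4.
3 is placed in row 6, leaving (6,5) = 5.
The full grid is 4 5 2 3 1 6 / 3 4 5 1 6 2 / 5 1 3 6 2 4 / 6 2 4 5 3 1 / 1 3 6 2 4 5 / 2 6 1 4 5 3.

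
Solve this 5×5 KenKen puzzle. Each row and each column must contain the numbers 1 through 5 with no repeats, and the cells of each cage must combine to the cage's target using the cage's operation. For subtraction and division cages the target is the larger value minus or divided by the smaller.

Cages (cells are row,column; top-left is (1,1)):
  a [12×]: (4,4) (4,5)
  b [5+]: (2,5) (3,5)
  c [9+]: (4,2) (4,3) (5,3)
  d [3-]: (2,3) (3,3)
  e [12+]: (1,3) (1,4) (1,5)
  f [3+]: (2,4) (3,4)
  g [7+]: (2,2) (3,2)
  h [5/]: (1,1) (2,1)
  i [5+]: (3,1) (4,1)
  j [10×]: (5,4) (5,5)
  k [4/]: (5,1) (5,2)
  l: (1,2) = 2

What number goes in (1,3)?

Cage l is a single given cell, which forces (1,2) = 2.
In row 1, 1 can only go at (1,1), so (1,1) = 1.
1 is placed in column 1; hence (2,1) = 5.
1 is placed in column 1, which forces (5,1) = 4.
Cage k needs two cells with quotient 4, so (5,2) = 1.
The only place for 5 in row 3 is (3,3).
Cage d needs two cells with difference 3, so (2,3) = 2.
Row 2 already has 2, leaving (2,4) = 1.
1 is placed in column 4, so (3,4) = 2.
Column 3 now contains 2, leaving (5,3) = 3.
Column 4 already has 2, so (5,4) = 5.
Row 5 now contains 5, which forces (5,5) = 2.
Column 3 already has 3, leaving (1,3) = 4.
The 3 cells of cage e must have sum 12, so (1,4) = 3.
Cage e needs sum 12; hence (1,5) = 5.
Cage b's pair has sum 5, which forces (2,5) = 4.
2 is placed in row 3; hence (3,1) = 3.
3 is placed in row 3, which forces (3,2) = 4.
Cage b's pair has sum 5; hence (3,5) = 1.
Cage i's pair has sum 5, which forces (4,1) = 2.
Cage c needs sum 9, so (4,2) = 5.
The 3 cells of cage c must have sum 9, so (4,3) = 1.
3 is placed in column 4, so (4,4) = 4.
4 is placed in column 5, so (4,5) = 3.
Row 2 already has 4, so (2,2) = 3.
Completed grid: 1 2 4 3 5 / 5 3 2 1 4 / 3 4 5 2 1 / 2 5 1 4 3 / 4 1 3 5 2.

4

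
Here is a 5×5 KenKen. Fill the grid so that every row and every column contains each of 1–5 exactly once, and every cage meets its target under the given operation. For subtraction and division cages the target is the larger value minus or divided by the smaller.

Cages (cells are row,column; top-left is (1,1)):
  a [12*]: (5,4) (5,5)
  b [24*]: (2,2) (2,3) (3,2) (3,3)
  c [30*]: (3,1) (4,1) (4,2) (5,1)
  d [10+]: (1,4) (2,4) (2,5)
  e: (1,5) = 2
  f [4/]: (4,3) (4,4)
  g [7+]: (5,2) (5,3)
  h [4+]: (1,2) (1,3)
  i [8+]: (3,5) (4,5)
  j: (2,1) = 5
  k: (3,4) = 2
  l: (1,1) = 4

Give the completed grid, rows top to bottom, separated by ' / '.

Cage l is a single given cell; hence (1,1) = 4.
Cage e is given, which forces (1,5) = 2.
Cage j is given; hence (2,1) = 5.
K is a freebie, so (3,4) = 2.
Cage c needs product 30; hence (4,2) = 5.
Row 4 already has 5, leaving (4,5) = 3.
3 is placed in column 5; hence (5,5) = 4.
The 3 cells of cage d must have sum 10, so (1,4) = 5.
Cage d has sum 10, so (2,4) = 4.
Column 5 already has 4, so (2,5) = 1.
3 is placed in column 5, leaving (3,5) = 5.
4 is placed in column 4; hence (4,4) = 1.
Cage g needs two cells with sum 7, so (5,2) = 2.
Cage g's pair has sum 7, so (5,3) = 5.
Row 5 already has 4, so (5,4) = 3.
Column 2 now contains 2, leaving (2,2) = 3.
Cage b needs product 24, leaving (2,3) = 2.
The 4 cells of cage c must have product 30; hence (3,1) = 3.
Row 4 already has 1; hence (4,1) = 2.
Row 4 already has 1, leaving (4,3) = 4.
3 is placed in row 5, so (5,1) = 1.
Column 2 already has 3, so (1,2) = 1.
Cage h's pair has sum 4, leaving (1,3) = 3.
The 4 cells of cage b must have product 24, leaving (3,2) = 4.
Column 3 already has 4; hence (3,3) = 1.

4 1 3 5 2 / 5 3 2 4 1 / 3 4 1 2 5 / 2 5 4 1 3 / 1 2 5 3 4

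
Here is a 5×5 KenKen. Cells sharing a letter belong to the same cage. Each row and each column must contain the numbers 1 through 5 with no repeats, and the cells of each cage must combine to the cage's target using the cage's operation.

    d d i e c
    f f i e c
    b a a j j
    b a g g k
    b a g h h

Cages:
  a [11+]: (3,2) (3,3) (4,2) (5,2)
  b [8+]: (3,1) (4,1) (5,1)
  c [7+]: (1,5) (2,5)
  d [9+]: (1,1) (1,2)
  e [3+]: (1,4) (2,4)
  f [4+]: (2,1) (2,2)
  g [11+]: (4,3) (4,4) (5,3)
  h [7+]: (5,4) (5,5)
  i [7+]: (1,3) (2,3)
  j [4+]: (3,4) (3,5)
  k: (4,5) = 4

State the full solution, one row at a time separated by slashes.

Cage k is a single given cell, so (4,5) = 4.
Row 1 needs a 1, and only (1,4) is open for it.
Column 4 now contains 1, leaving (2,4) = 2.
Row 2 now contains 2, which forces (2,5) = 5.
Column 4 now contains 1; hence (3,4) = 3.
The two cells of cage j must have sum 4, leaving (3,5) = 1.
Column 4 already has 3, which forces (4,4) = 5.
Column 4 now contains 5; hence (5,4) = 4.
5 is placed in column 5, leaving (1,5) = 2.
The 3 cells of cage g must have sum 11, which forces (4,3) = 1.
Cage g has sum 11; hence (5,3) = 5.
Cage h's pair has sum 7, leaving (5,5) = 3.
5 is placed in column 3, so (3,3) = 2.
Cage a needs sum 11; hence (4,2) = 3.
The 3 cells of cage b must have sum 8, leaving (5,1) = 1.
1 is placed in row 5, leaving (5,2) = 2.
1 is placed in column 1; hence (2,1) = 3.
Column 2 already has 3, so (2,2) = 1.
Row 2 already has 3, which forces (2,3) = 4.
Cage b needs sum 8, so (3,1) = 5.
The 4 cells of cage a must have sum 11, which forces (3,2) = 4.
Row 4 now contains 3, leaving (4,1) = 2.
5 is placed in column 1, so (1,1) = 4.
Column 2 now contains 4, leaving (1,2) = 5.
4 is placed in column 3, which forces (1,3) = 3.

4 5 3 1 2 / 3 1 4 2 5 / 5 4 2 3 1 / 2 3 1 5 4 / 1 2 5 4 3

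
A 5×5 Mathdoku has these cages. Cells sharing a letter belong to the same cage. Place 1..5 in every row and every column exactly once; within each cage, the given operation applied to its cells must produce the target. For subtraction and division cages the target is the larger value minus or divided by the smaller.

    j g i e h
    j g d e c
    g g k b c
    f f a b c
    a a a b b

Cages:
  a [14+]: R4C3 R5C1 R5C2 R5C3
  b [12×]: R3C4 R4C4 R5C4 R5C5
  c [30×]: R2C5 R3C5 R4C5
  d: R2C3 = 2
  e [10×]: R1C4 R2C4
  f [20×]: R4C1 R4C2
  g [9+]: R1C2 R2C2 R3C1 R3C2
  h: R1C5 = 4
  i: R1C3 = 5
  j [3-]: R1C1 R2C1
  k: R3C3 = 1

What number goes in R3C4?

4

Cage i is given, so R1C3 = 5.
5 is placed in row 1, leaving R1C4 = 2.
Cage h is a single given cell, leaving R1C5 = 4.
D is a freebie; hence R2C3 = 2.
Column 4 already has 2, so R2C4 = 5.
5 is placed in row 2, leaving R2C5 = 3.
Cage k is a single given cell; hence R3C3 = 1.
4 is placed in row 1; hence R1C1 = 1.
Cage g needs sum 9, which forces R1C2 = 3.
The two cells of cage j must have difference 3, which forces R2C1 = 4.
The 4 cells of cage g must have sum 9, leaving R2C2 = 1.
Cage g needs sum 9; hence R3C1 = 3.
The 4 cells of cage g must have sum 9, which forces R3C2 = 2.
Row 3 already has 3, so R3C4 = 4.
2 is placed in row 3; hence R3C5 = 5.
Column 1 already has 4, so R4C1 = 5.
Row 4 already has 5, which forces R4C2 = 4.
Row 4 already has 4; hence R4C3 = 3.
Cage b has product 12, so R4C4 = 1.
Column 5 now contains 5; hence R4C5 = 2.
Column 1 already has 5, which forces R5C1 = 2.
Column 2 already has 2, so R5C2 = 5.
Column 3 already has 3; hence R5C3 = 4.
4 is placed in column 4, so R5C4 = 3.
Cage b has product 12, leaving R5C5 = 1.
Filled in: 1 3 5 2 4 / 4 1 2 5 3 / 3 2 1 4 5 / 5 4 3 1 2 / 2 5 4 3 1.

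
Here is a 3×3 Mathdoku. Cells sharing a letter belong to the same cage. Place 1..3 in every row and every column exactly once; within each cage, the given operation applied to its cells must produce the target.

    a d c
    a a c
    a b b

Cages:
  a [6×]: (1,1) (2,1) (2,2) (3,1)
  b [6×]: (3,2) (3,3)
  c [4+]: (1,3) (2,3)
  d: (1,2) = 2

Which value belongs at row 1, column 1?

3

Cage d is given; hence (1,2) = 2.
Cage a has product 6, leaving (2,2) = 1.
Row 2 already has 1, leaving (2,3) = 3.
2 is placed in column 2; hence (3,2) = 3.
3 is placed in column 3, so (3,3) = 2.
Cage a has product 6, leaving (1,1) = 3.
3 is placed in column 3, which forces (1,3) = 1.
3 is placed in row 2, leaving (2,1) = 2.
2 is placed in row 3, which forces (3,1) = 1.
Filled in: 3 2 1 / 2 1 3 / 1 3 2.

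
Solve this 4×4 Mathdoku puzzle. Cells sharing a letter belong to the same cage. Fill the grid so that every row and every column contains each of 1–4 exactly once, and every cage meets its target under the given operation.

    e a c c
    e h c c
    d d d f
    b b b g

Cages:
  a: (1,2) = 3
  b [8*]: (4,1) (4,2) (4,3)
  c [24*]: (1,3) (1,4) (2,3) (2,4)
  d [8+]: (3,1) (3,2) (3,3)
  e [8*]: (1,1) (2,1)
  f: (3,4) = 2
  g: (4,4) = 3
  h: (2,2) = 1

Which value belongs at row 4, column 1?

1

A is a freebie, leaving (1,2) = 3.
Cage h is a single given cell, so (2,2) = 1.
Column 2 already has 1; hence (3,2) = 4.
F is a freebie, leaving (3,4) = 2.
Column 2 already has 4; hence (4,2) = 2.
Cage g is given, leaving (4,4) = 3.
Cage c needs product 24, so (1,3) = 2.
Cage c needs product 24, so (1,4) = 1.
Cage c needs product 24, so (2,3) = 3.
Column 4 now contains 3, so (2,4) = 4.
Column 3 now contains 3, so (3,3) = 1.
1 is placed in column 3, leaving (4,3) = 4.
Row 1 now contains 2; hence (1,1) = 4.
4 is placed in row 2; hence (2,1) = 2.
Row 3 now contains 1, so (3,1) = 3.
4 is placed in row 4, so (4,1) = 1.
Filled in: 4 3 2 1 / 2 1 3 4 / 3 4 1 2 / 1 2 4 3.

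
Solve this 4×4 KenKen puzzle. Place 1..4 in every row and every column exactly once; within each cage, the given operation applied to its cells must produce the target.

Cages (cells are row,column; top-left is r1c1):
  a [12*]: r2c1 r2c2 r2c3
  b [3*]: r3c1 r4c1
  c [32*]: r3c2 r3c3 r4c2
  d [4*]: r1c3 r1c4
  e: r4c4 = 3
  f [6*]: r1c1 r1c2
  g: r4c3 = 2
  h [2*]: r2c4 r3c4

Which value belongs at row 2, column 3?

Cage c needs product 32, so r3c2 = 2.
Cage c needs product 32; hence r3c3 = 4.
2 is placed in row 3; hence r3c4 = 1.
Cage c needs product 32, leaving r4c2 = 4.
Cage g is given, leaving r4c3 = 2.
Cage e is a single given cell, which forces r4c4 = 3.
Cage f needs two cells with product 6; hence r1c1 = 2.
Column 2 already has 2, so r1c2 = 3.
4 is placed in column 3, which forces r1c3 = 1.
1 is placed in column 4, which forces r1c4 = 4.
Cage a has product 12; hence r2c1 = 4.
3 is placed in column 2, which forces r2c2 = 1.
Column 3 now contains 1, so r2c3 = 3.
1 is placed in column 4, so r2c4 = 2.
1 is placed in row 3, so r3c1 = 3.
3 is placed in row 4; hence r4c1 = 1.
The full grid is 2 3 1 4 / 4 1 3 2 / 3 2 4 1 / 1 4 2 3.

3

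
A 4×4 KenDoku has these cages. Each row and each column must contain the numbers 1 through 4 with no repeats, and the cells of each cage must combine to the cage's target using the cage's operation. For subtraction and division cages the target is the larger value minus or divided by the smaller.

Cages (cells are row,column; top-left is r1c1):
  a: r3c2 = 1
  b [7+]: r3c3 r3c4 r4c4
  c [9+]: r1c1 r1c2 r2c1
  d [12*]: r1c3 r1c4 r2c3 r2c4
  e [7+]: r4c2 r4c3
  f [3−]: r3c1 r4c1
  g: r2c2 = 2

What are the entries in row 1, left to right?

Cage g is given; hence r2c2 = 2.
Cage a is a single given cell, so r3c2 = 1.
1 is placed in row 3, so r3c1 = 4.
Row 3 now contains 4, which forces r3c3 = 2.
Row 3 now contains 2, which forces r3c4 = 3.
Cage f needs two cells with difference 3, which forces r4c1 = 1.
Row 4 now contains 1, which forces r4c4 = 2.
Column 1 already has 1, leaving r1c1 = 2.
The 3 cells of cage c must have sum 9, which forces r1c2 = 4.
4 is placed in row 1, which forces r1c4 = 1.
4 is placed in column 1, leaving r2c1 = 3.
Row 2 now contains 3, so r2c3 = 1.
1 is placed in column 4, which forces r2c4 = 4.
Column 2 already has 4, which forces r4c2 = 3.
Row 4 already has 3, which forces r4c3 = 4.
1 is placed in row 1, leaving r1c3 = 3.
Completed grid: 2 4 3 1 / 3 2 1 4 / 4 1 2 3 / 1 3 4 2.

2 4 3 1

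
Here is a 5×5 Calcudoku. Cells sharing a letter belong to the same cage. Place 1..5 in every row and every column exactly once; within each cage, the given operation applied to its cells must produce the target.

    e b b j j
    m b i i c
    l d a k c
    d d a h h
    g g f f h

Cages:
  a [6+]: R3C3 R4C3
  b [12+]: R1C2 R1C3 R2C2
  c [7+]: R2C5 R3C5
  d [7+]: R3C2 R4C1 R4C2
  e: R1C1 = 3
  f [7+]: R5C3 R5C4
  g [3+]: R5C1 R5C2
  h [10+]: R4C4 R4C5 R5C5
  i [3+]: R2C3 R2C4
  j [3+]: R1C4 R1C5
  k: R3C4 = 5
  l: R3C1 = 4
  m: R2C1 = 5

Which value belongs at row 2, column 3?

E is a freebie, which forces R1C1 = 3.
Cage m is given, leaving R2C1 = 5.
Cage l is a single given cell, which forces R3C1 = 4.
Cage k is a single given cell, which forces R3C4 = 5.
The 3 cells of cage b must have sum 12, which forces R2C2 = 3.
Cage c needs two cells with sum 7, so R2C5 = 4.
Cage c's pair has sum 7, leaving R3C5 = 3.
Row 4 needs a 3, and only R4C4 is open for it.
Row 4 needs a 1, and only R4C1 is open for it.
Column 1 already has 1; hence R5C1 = 2.
The two cells of cage g must have sum 3, which forces R5C2 = 1.
2 is placed in row 5; hence R5C4 = 4.
2 is placed in row 5, so R5C5 = 5.
1 is placed in column 2, so R3C2 = 2.
2 is placed in row 3, leaving R3C3 = 1.
Cage d has sum 7, leaving R4C2 = 4.
Row 4 already has 4, leaving R4C3 = 5.
5 is placed in column 5, so R4C5 = 2.
5 is placed in row 5, so R5C3 = 3.
Column 2 now contains 4, which forces R1C2 = 5.
Column 3 now contains 5; hence R1C3 = 4.
Cage j needs two cells with sum 3, leaving R1C4 = 2.
2 is placed in column 5, so R1C5 = 1.
Column 3 already has 1, so R2C3 = 2.
Cage i's pair has sum 3, leaving R2C4 = 1.
The full grid is 3 5 4 2 1 / 5 3 2 1 4 / 4 2 1 5 3 / 1 4 5 3 2 / 2 1 3 4 5.

2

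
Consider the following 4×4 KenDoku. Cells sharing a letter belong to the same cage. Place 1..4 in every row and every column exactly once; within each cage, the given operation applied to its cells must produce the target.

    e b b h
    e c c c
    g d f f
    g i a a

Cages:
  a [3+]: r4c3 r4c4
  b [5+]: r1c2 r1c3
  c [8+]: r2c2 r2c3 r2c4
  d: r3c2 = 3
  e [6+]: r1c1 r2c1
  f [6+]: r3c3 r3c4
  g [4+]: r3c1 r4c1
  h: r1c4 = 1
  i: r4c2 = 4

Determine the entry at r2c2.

1

Cage h is a single given cell, which forces r1c4 = 1.
Cage d is given, leaving r3c2 = 3.
Cage i is given, so r4c2 = 4.
Column 4 now contains 1, leaving r4c4 = 2.
Column 2 already has 4, leaving r1c2 = 2.
The two cells of cage b must have sum 5, so r1c3 = 3.
Column 2 already has 4; hence r2c2 = 1.
Column 3 now contains 3; hence r2c3 = 4.
Row 2 now contains 4, which forces r2c4 = 3.
3 is placed in row 3, which forces r3c1 = 1.
Cage f's pair has sum 6, so r3c3 = 2.
Column 4 now contains 2; hence r3c4 = 4.
Cage g needs two cells with sum 4, so r4c1 = 3.
Row 4 already has 2, which forces r4c3 = 1.
Row 1 already has 2, leaving r1c1 = 4.
Row 2 now contains 4; hence r2c1 = 2.
Completed grid: 4 2 3 1 / 2 1 4 3 / 1 3 2 4 / 3 4 1 2.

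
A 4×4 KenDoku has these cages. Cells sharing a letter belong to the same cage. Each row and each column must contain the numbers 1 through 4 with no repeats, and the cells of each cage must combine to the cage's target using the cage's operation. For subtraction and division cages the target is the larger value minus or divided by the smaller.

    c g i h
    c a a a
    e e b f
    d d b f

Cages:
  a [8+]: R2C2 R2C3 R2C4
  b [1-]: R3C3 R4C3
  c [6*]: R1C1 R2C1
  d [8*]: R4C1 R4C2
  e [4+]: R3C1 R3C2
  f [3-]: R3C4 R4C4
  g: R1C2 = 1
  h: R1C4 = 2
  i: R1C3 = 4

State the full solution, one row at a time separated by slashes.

Cage g is given, so R1C2 = 1.
I is a freebie, so R1C3 = 4.
H is a freebie; hence R1C4 = 2.
1 is placed in column 2, leaving R3C2 = 3.
2 is placed in row 1; hence R1C1 = 3.
Cage c's pair has product 6; hence R2C1 = 2.
Column 2 already has 3; hence R2C2 = 4.
Row 3 already has 3; hence R3C1 = 1.
Row 3 now contains 1, which forces R3C3 = 2.
Row 3 now contains 1; hence R3C4 = 4.
Column 1 already has 2, so R4C1 = 4.
4 is placed in column 2, which forces R4C2 = 2.
Column 4 already has 4, so R4C4 = 1.
Cage a needs sum 8, which forces R2C3 = 1.
Column 4 now contains 1, which forces R2C4 = 3.
Row 4 already has 1, which forces R4C3 = 3.

3 1 4 2 / 2 4 1 3 / 1 3 2 4 / 4 2 3 1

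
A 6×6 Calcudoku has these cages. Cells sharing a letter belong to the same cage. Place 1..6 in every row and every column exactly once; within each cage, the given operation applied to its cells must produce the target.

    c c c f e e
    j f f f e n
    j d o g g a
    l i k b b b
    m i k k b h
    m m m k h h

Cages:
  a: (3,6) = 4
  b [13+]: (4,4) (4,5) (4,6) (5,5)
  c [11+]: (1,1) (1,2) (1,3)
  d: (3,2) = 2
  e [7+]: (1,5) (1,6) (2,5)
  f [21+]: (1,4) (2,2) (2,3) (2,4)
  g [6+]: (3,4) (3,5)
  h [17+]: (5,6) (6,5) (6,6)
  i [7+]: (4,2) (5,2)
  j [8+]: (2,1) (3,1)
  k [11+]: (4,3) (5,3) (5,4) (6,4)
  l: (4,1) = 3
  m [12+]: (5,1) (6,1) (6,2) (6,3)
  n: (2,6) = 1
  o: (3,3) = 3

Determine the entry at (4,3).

Cage f has sum 21, which forces (1,4) = 6.
Cage n is a single given cell, which forces (2,6) = 1.
Cage d is given, which forces (3,2) = 2.
Cage o is given, so (3,3) = 3.
Cage a is given, so (3,6) = 4.
L is a freebie, leaving (4,1) = 3.
Cage h has sum 17, leaving (5,6) = 6.
Cage h has sum 17, which forces (6,5) = 6.
Cage h has sum 17; hence (6,6) = 5.
Cage j needs two cells with sum 8, so (2,1) = 2.
Cage j needs two cells with sum 8; hence (3,1) = 6.
Column 6 now contains 5, so (4,6) = 2.
Cage c needs sum 11, so (1,3) = 2.
Cage e has sum 7, which forces (1,5) = 1.
Column 6 now contains 2; hence (1,6) = 3.
Cage e needs sum 7; hence (2,5) = 3.
1 is placed in column 5, which forces (3,5) = 5.
Column 5 already has 5; hence (4,5) = 4.
Column 5 already has 5; hence (5,5) = 2.
2 is placed in column 3, so (6,3) = 4.
Row 3 now contains 5, leaving (3,4) = 1.
Row 4 now contains 4, so (4,2) = 6.
Row 4 now contains 4; hence (4,4) = 5.
Cage m has sum 12; hence (5,1) = 4.
The two cells of cage i must have sum 7, so (5,2) = 1.
1 is placed in row 5; hence (5,3) = 5.
Row 5 now contains 4, so (5,4) = 3.
Row 6 now contains 4; hence (6,1) = 1.
The 4 cells of cage m must have sum 12, leaving (6,2) = 3.
Column 4 already has 1, leaving (6,4) = 2.
Column 1 already has 4, which forces (1,1) = 5.
Cage c needs sum 11, so (1,2) = 4.
The 4 cells of cage f must have sum 21, so (2,2) = 5.
5 is placed in column 3; hence (2,3) = 6.
5 is placed in column 4, which forces (2,4) = 4.
5 is placed in row 4, leaving (4,3) = 1.
The full grid is 5 4 2 6 1 3 / 2 5 6 4 3 1 / 6 2 3 1 5 4 / 3 6 1 5 4 2 / 4 1 5 3 2 6 / 1 3 4 2 6 5.

1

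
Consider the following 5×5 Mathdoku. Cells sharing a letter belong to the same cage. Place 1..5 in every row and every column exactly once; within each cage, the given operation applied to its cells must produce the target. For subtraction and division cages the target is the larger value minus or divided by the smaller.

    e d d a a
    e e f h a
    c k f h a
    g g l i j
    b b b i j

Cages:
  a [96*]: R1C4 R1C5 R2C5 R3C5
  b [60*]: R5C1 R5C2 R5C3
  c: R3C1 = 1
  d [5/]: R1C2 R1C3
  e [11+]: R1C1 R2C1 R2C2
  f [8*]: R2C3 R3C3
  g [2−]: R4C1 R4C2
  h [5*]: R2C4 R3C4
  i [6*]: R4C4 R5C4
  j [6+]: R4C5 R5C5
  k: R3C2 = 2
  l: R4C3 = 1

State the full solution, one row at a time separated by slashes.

Cage a needs product 96, leaving R1C4 = 4.
Cage c is given, so R3C1 = 1.
Cage k is a single given cell, leaving R3C2 = 2.
Row 3 now contains 2, so R3C3 = 4.
Row 3 already has 1, leaving R3C4 = 5.
Row 3 already has 4; hence R3C5 = 3.
L is a freebie, which forces R4C3 = 1.
Cage d's pair has quotient 5, so R1C2 = 1.
1 is placed in column 3, so R1C3 = 5.
Column 5 already has 3, leaving R1C5 = 2.
Column 3 already has 4, leaving R2C3 = 2.
Column 4 already has 5, so R2C4 = 1.
Cage a needs product 96; hence R2C5 = 4.
Column 5 already has 4; hence R4C5 = 5.
5 is placed in column 3, so R5C3 = 3.
Row 5 now contains 3, leaving R5C4 = 2.
Column 5 already has 4, so R5C5 = 1.
Row 1 now contains 2; hence R1C1 = 3.
4 is placed in row 2; hence R2C1 = 5.
Cage e has sum 11, leaving R2C2 = 3.
The two cells of cage g must have difference 2, leaving R4C1 = 2.
Cage g's pair has difference 2; hence R4C2 = 4.
Column 4 now contains 2, leaving R4C4 = 3.
Column 1 now contains 5; hence R5C1 = 4.
4 is placed in column 2, which forces R5C2 = 5.

3 1 5 4 2 / 5 3 2 1 4 / 1 2 4 5 3 / 2 4 1 3 5 / 4 5 3 2 1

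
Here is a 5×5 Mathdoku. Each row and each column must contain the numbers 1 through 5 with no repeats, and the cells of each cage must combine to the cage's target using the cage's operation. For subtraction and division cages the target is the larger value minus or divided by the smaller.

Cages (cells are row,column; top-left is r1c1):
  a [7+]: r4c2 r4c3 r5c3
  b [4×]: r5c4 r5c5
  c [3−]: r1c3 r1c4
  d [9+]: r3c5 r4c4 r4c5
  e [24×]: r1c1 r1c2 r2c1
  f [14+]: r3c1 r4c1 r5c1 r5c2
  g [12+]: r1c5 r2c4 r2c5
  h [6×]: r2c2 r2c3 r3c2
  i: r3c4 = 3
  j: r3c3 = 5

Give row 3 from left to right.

Cage j is a single given cell, leaving r3c3 = 5.
Cage i is given; hence r3c4 = 3.
In column 2, 5 can only go at r5c2, so r5c2 = 5.
The only place for 1 in column 1 is r3c1.
Row 3 already has 1; hence r3c2 = 2.
2 is placed in row 3, leaving r3c5 = 4.
Cage f has sum 14, which forces r4c1 = 5.
Cage f has sum 14, leaving r5c1 = 3.
4 is placed in column 5, which forces r5c5 = 1.
Cage e has product 24, leaving r1c2 = 3.
Row 1 now contains 3; hence r1c5 = 5.
Column 2 already has 3, which forces r2c2 = 1.
Row 2 now contains 1, so r2c3 = 3.
Row 2 now contains 3, so r2c5 = 2.
Column 2 now contains 1, so r4c2 = 4.
Cage d needs sum 9; hence r4c4 = 2.
1 is placed in column 5, which forces r4c5 = 3.
Row 5 already has 1, leaving r5c4 = 4.
Cage e needs product 24, so r1c1 = 2.
The two cells of cage c must have difference 3, so r1c3 = 4.
4 is placed in column 4; hence r1c4 = 1.
2 is placed in row 2, which forces r2c1 = 4.
4 is placed in column 4, so r2c4 = 5.
Row 4 already has 2, leaving r4c3 = 1.
4 is placed in row 5, so r5c3 = 2.
Filled in: 2 3 4 1 5 / 4 1 3 5 2 / 1 2 5 3 4 / 5 4 1 2 3 / 3 5 2 4 1.

1 2 5 3 4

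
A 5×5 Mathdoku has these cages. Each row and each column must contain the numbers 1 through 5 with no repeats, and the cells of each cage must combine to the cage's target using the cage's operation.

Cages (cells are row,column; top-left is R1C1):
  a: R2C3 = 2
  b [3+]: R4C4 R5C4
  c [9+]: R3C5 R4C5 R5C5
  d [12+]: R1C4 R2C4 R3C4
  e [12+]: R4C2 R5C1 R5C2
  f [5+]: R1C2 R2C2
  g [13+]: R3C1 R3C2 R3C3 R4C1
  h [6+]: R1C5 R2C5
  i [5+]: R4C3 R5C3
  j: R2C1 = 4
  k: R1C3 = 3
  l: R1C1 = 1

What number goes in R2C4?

Cage l is a single given cell; hence R1C1 = 1.
K is a freebie, leaving R1C3 = 3.
J is a freebie, leaving R2C1 = 4.
Cage a is a single given cell, leaving R2C3 = 2.
The two cells of cage h must have sum 6, which forces R1C5 = 5.
Cage h needs two cells with sum 6, so R2C5 = 1.
Cage f's pair has sum 5; hence R1C2 = 2.
Row 1 now contains 5, leaving R1C4 = 4.
Row 2 now contains 1, leaving R2C2 = 3.
Row 2 now contains 3, leaving R2C4 = 5.
5 is placed in column 4; hence R3C4 = 3.
The 3 cells of cage e must have sum 12, which forces R5C1 = 3.
Cage g has sum 13, leaving R3C1 = 2.
Row 3 already has 2, leaving R3C5 = 4.
Column 1 now contains 3, leaving R4C1 = 5.
Row 4 already has 5, leaving R4C2 = 4.
4 is placed in row 4, which forces R4C3 = 1.
1 is placed in row 4; hence R4C4 = 2.
Cage c needs sum 9; hence R4C5 = 3.
Column 2 now contains 4, which forces R5C2 = 5.
Column 3 now contains 1; hence R5C3 = 4.
2 is placed in column 4, so R5C4 = 1.
Column 5 now contains 4; hence R5C5 = 2.
Column 2 now contains 5, so R3C2 = 1.
Column 3 now contains 1, so R3C3 = 5.
The full grid is 1 2 3 4 5 / 4 3 2 5 1 / 2 1 5 3 4 / 5 4 1 2 3 / 3 5 4 1 2.

5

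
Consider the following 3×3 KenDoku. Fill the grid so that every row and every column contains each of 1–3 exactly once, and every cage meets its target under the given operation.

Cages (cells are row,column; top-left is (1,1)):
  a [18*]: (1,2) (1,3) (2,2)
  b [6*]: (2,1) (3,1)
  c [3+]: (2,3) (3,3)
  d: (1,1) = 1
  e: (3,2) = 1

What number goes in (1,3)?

3

D is a freebie, which forces (1,1) = 1.
Cage a has product 18; hence (1,2) = 2.
The 3 cells of cage a must have product 18; hence (1,3) = 3.
Cage a has product 18; hence (2,2) = 3.
Cage e is given, leaving (3,2) = 1.
Row 3 now contains 1, leaving (3,3) = 2.
Row 2 now contains 3, so (2,1) = 2.
Column 3 now contains 2, which forces (2,3) = 1.
2 is placed in row 3, which forces (3,1) = 3.
The full grid is 1 2 3 / 2 3 1 / 3 1 2.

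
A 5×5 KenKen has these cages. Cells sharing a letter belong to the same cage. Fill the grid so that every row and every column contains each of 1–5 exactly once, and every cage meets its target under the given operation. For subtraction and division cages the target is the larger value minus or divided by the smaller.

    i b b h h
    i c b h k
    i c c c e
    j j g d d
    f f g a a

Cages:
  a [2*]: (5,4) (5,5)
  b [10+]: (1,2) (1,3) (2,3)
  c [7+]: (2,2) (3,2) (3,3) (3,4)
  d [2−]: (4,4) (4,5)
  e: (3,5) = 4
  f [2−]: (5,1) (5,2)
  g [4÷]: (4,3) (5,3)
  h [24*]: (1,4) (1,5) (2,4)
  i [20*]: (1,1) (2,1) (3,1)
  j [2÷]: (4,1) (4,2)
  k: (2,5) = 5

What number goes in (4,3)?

1

Cage c has sum 7, which forces (2,2) = 1.
Cage k is a single given cell, which forces (2,5) = 5.
Cage e is a single given cell; hence (3,5) = 4.
Row 2 now contains 5; hence (2,1) = 4.
Cage h needs product 24, so (1,4) = 4.
Row 1 needs a 1, and only (1,1) is open for it.
Column 1 now contains 1, which forces (3,1) = 5.
Column 1 now contains 1, leaving (4,1) = 2.
Cage j needs two cells with quotient 2; hence (4,2) = 4.
Row 4 already has 4, which forces (4,3) = 1.
Row 4 now contains 1, leaving (4,5) = 3.
2 is placed in column 1, so (5,1) = 3.
3 is placed in row 5, so (5,2) = 5.
Column 3 now contains 1, leaving (5,3) = 4.
The 3 cells of cage b must have sum 10; hence (1,3) = 5.
Column 5 now contains 3, so (1,5) = 2.
Cage h has product 24, so (2,4) = 3.
Cage c has sum 7, so (3,4) = 1.
Row 4 already has 3, so (4,4) = 5.
1 is placed in column 4, leaving (5,4) = 2.
Column 5 already has 2, which forces (5,5) = 1.
Row 1 already has 2; hence (1,2) = 3.
Row 2 already has 3, which forces (2,3) = 2.
3 is placed in column 2, leaving (3,2) = 2.
Column 3 already has 2, so (3,3) = 3.
Filled in: 1 3 5 4 2 / 4 1 2 3 5 / 5 2 3 1 4 / 2 4 1 5 3 / 3 5 4 2 1.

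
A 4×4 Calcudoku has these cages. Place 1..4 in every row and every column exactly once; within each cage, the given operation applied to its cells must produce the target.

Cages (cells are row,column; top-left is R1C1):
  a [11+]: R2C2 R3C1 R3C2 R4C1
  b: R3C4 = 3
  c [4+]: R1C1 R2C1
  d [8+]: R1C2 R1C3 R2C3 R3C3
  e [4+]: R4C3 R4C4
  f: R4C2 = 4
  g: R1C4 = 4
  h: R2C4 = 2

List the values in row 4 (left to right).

Cage g is given, so R1C4 = 4.
H is a freebie, leaving R2C4 = 2.
Cage b is given, which forces R3C4 = 3.
Cage f is given, which forces R4C2 = 4.
Column 4 already has 3; hence R4C4 = 1.
The 4 cells of cage a must have sum 11, leaving R2C2 = 3.
Cage a has sum 11, which forces R3C1 = 4.
Row 4 already has 1, leaving R4C3 = 3.
Cage c's pair has sum 4; hence R1C1 = 3.
Cage d has sum 8, leaving R1C2 = 1.
Cage d needs sum 8; hence R1C3 = 2.
Row 2 already has 3, so R2C1 = 1.
Cage d has sum 8, leaving R2C3 = 4.
Cage a needs sum 11; hence R3C2 = 2.
Cage d needs sum 8, so R3C3 = 1.
3 is placed in row 4; hence R4C1 = 2.
Filled in: 3 1 2 4 / 1 3 4 2 / 4 2 1 3 / 2 4 3 1.

2 4 3 1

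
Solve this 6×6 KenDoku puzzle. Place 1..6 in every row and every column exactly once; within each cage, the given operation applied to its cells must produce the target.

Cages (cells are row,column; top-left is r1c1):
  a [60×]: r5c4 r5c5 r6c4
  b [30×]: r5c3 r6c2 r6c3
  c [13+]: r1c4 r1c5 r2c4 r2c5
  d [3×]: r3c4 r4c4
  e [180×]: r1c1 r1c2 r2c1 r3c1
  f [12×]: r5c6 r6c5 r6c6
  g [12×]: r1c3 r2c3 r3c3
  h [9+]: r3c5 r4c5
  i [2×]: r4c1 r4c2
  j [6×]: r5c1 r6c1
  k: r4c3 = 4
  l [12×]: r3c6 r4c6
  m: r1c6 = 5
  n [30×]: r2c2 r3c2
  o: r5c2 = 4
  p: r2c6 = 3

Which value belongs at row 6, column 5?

3

Cage m is a single given cell, which forces r1c6 = 5.
Cage p is a single given cell, so r2c6 = 3.
Cage k is a single given cell; hence r4c3 = 4.
Cage o is a single given cell, so r5c2 = 4.
The only place for 4 in row 3 is r3c5.
Cage h needs two cells with sum 9; hence r4c5 = 5.
The only place for 4 in row 2 is r2c4.
Row 1 needs a 4, and only r1c1 is open for it.
Cage e has product 180, leaving r1c2 = 3.
Cage e has product 180, leaving r2c1 = 5.
Row 2 already has 5; hence r2c2 = 6.
Cage e has product 180; hence r3c1 = 3.
Column 2 already has 6, leaving r3c2 = 5.
3 is placed in row 3; hence r3c4 = 1.
Column 4 already has 1, so r4c4 = 3.
The only place for 6 in row 4 is r4c6.
Column 6 already has 6, which forces r3c6 = 2.
Column 6 already has 2, which forces r5c6 = 1.
1 is placed in column 6, which forces r6c6 = 4.
Row 3 now contains 2, so r3c3 = 6.
Row 5 already has 1, leaving r5c1 = 6.
6 is placed in row 5, which forces r5c5 = 2.
Cage j needs two cells with product 6, which forces r6c1 = 1.
Row 6 now contains 1, leaving r6c2 = 2.
Cage f needs product 12, which forces r6c5 = 3.
The 4 cells of cage c must have sum 13, leaving r1c4 = 2.
The 4 cells of cage c must have sum 13; hence r1c5 = 6.
Column 5 now contains 2, so r2c5 = 1.
Column 1 already has 1, leaving r4c1 = 2.
Column 2 already has 2, leaving r4c2 = 1.
Cage b has product 30, leaving r5c3 = 3.
2 is placed in row 5, which forces r5c4 = 5.
3 is placed in row 6; hence r6c3 = 5.
The 3 cells of cage a must have product 60, leaving r6c4 = 6.
Row 1 already has 2, leaving r1c3 = 1.
Row 2 now contains 1, leaving r2c3 = 2.
Completed grid: 4 3 1 2 6 5 / 5 6 2 4 1 3 / 3 5 6 1 4 2 / 2 1 4 3 5 6 / 6 4 3 5 2 1 / 1 2 5 6 3 4.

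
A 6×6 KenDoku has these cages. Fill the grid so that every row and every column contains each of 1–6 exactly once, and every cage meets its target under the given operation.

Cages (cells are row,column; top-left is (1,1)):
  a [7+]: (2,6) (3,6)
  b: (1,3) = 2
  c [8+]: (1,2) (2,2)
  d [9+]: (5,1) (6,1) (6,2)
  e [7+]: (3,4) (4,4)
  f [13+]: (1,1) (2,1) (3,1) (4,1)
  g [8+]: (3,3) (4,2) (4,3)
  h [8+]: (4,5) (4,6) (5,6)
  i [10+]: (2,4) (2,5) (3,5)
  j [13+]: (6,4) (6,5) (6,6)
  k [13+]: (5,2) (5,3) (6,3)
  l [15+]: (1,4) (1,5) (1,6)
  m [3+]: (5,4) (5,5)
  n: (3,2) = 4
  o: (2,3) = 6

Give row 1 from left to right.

1 3 2 6 4 5

B is a freebie, which forces (1,3) = 2.
Cage o is a single given cell, so (2,3) = 6.
Cage n is a single given cell; hence (3,2) = 4.
In row 1, 1 can only go at (1,1), so (1,1) = 1.
Row 1 needs a 3, and only (1,2) is open for it.
The two cells of cage c must have sum 8, which forces (2,2) = 5.
5 is placed in column 2, so (5,2) = 6.
The only place for 1 in row 6 is (6,2).
Column 2 already has 1; hence (4,2) = 2.
Row 5 needs a 5, and only (5,1) is open for it.
The 3 cells of cage d must have sum 9; hence (6,1) = 3.
3 is placed in row 6; hence (6,3) = 4.
4 is placed in column 3, which forces (5,3) = 3.
In row 5, 4 can only go at (5,6), so (5,6) = 4.
The only place for 3 in column 6 is (4,6).
Row 4 already has 3, which forces (4,5) = 1.
1 is placed in column 5, which forces (5,5) = 2.
Cage g needs sum 8, which forces (3,3) = 1.
1 is placed in row 4; hence (4,3) = 5.
2 is placed in row 5, leaving (5,4) = 1.
The two cells of cage e must have sum 7; hence (3,4) = 3.
3 is placed in row 3, which forces (3,5) = 5.
Row 3 now contains 5; hence (3,6) = 6.
Cage e needs two cells with sum 7, so (4,4) = 4.
5 is placed in column 5, which forces (6,5) = 6.
The 3 cells of cage l must have sum 15, so (1,4) = 6.
Column 5 now contains 6, so (1,5) = 4.
Column 6 already has 6, so (1,6) = 5.
The 4 cells of cage f must have sum 13, which forces (2,1) = 4.
Column 4 already has 3; hence (2,4) = 2.
Cage i has sum 10; hence (2,5) = 3.
Cage a's pair has sum 7, so (2,6) = 1.
6 is placed in row 3, so (3,1) = 2.
4 is placed in row 4, leaving (4,1) = 6.
Column 4 now contains 2; hence (6,4) = 5.
Column 6 already has 5, leaving (6,6) = 2.
Filled in: 1 3 2 6 4 5 / 4 5 6 2 3 1 / 2 4 1 3 5 6 / 6 2 5 4 1 3 / 5 6 3 1 2 4 / 3 1 4 5 6 2.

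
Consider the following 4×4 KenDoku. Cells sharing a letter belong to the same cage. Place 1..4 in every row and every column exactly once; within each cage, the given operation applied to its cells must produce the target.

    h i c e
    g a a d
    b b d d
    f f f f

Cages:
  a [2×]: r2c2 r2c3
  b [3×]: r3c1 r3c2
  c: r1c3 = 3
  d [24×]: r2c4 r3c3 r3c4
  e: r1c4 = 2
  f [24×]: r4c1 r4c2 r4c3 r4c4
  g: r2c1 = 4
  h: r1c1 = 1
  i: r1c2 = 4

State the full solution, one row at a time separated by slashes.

H is a freebie, which forces r1c1 = 1.
Cage i is a single given cell, leaving r1c2 = 4.
Cage c is given, leaving r1c3 = 3.
Cage e is a single given cell; hence r1c4 = 2.
Cage g is given, so r2c1 = 4.
Row 2 now contains 4; hence r2c4 = 3.
Column 1 now contains 1, leaving r3c1 = 3.
3 is placed in row 3, so r3c2 = 1.
3 is placed in column 4, which forces r3c4 = 4.
Column 1 already has 3, so r4c1 = 2.
2 is placed in row 4, so r4c2 = 3.
Column 4 now contains 4, so r4c4 = 1.
Column 2 now contains 1, so r2c2 = 2.
The two cells of cage a must have product 2, so r2c3 = 1.
Row 3 now contains 4, so r3c3 = 2.
Row 4 now contains 1, which forces r4c3 = 4.

1 4 3 2 / 4 2 1 3 / 3 1 2 4 / 2 3 4 1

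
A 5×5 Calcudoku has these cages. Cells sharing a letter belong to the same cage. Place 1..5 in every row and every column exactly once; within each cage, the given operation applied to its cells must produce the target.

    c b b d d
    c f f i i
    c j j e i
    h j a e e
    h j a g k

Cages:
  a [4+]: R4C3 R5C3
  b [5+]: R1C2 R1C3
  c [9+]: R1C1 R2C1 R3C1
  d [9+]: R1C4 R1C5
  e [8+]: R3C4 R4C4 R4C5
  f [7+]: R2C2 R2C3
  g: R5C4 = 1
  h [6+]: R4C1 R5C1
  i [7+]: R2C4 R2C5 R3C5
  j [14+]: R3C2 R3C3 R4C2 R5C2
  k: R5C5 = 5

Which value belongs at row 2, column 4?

Cage g is a single given cell, leaving R5C4 = 1.
K is a freebie; hence R5C5 = 5.
The two cells of cage d must have sum 9, leaving R1C4 = 5.
5 is placed in column 5, so R1C5 = 4.
Cage a's pair has sum 4, leaving R4C3 = 1.
Row 5 already has 1, so R5C3 = 3.
The two cells of cage b must have sum 5, leaving R1C2 = 3.
Column 3 now contains 3; hence R1C3 = 2.
Row 1 already has 2; hence R1C1 = 1.
Cage f needs two cells with sum 7; hence R2C2 = 2.
Cage f's pair has sum 7, leaving R2C3 = 5.
Cage j has sum 14, so R3C2 = 1.
Cage j needs sum 14, which forces R3C3 = 4.
Cage j needs sum 14, so R4C2 = 5.
Cage j needs sum 14, which forces R5C2 = 4.
5 is placed in row 2, which forces R2C1 = 3.
Row 2 now contains 3, leaving R2C4 = 4.
Cage i needs sum 7, leaving R2C5 = 1.
Cage c needs sum 9, so R3C1 = 5.
Cage h's pair has sum 6, leaving R4C1 = 4.
Column 4 now contains 4, leaving R4C4 = 2.
2 is placed in row 4, leaving R4C5 = 3.
Row 5 already has 4, leaving R5C1 = 2.
2 is placed in column 4, leaving R3C4 = 3.
Column 5 now contains 3, so R3C5 = 2.
The full grid is 1 3 2 5 4 / 3 2 5 4 1 / 5 1 4 3 2 / 4 5 1 2 3 / 2 4 3 1 5.

4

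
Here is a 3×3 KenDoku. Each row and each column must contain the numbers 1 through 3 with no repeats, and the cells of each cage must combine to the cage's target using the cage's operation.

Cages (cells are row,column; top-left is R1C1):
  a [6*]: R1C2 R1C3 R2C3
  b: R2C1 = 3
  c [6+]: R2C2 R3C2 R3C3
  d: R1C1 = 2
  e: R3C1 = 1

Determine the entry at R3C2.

Cage d is a single given cell, so R1C1 = 2.
Cage b is a single given cell; hence R2C1 = 3.
Cage e is given, which forces R3C1 = 1.
The 3 cells of cage c must have sum 6, leaving R2C2 = 1.
Cage a needs product 6, so R2C3 = 2.
Column 3 already has 2, leaving R3C3 = 3.
1 is placed in column 2, leaving R1C2 = 3.
Column 3 already has 3, leaving R1C3 = 1.
Row 3 already has 3; hence R3C2 = 2.
Filled in: 2 3 1 / 3 1 2 / 1 2 3.

2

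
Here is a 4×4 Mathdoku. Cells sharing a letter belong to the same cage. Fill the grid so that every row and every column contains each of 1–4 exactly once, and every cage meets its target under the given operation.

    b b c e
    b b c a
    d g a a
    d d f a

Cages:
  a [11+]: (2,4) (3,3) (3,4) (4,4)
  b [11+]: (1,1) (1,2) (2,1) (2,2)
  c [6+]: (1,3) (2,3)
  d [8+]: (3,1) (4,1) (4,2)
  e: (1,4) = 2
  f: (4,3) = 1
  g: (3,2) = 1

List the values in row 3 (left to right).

E is a freebie, leaving (1,4) = 2.
G is a freebie; hence (3,2) = 1.
Cage f is a single given cell, leaving (4,3) = 1.
Row 1 already has 2, so (1,3) = 4.
Cage c needs two cells with sum 6, so (2,3) = 2.
The 4 cells of cage a must have sum 11, which forces (2,4) = 1.
Cage a needs sum 11, so (3,3) = 3.
Cage a has sum 11; hence (3,4) = 4.
The 4 cells of cage a must have sum 11, which forces (4,4) = 3.
Cage b has sum 11, so (1,1) = 1.
Row 1 already has 4; hence (1,2) = 3.
Cage b needs sum 11, so (2,1) = 3.
The 4 cells of cage b must have sum 11; hence (2,2) = 4.
3 is placed in row 3, which forces (3,1) = 2.
The 3 cells of cage d must have sum 8; hence (4,1) = 4.
Row 4 now contains 3; hence (4,2) = 2.
Filled in: 1 3 4 2 / 3 4 2 1 / 2 1 3 4 / 4 2 1 3.

2 1 3 4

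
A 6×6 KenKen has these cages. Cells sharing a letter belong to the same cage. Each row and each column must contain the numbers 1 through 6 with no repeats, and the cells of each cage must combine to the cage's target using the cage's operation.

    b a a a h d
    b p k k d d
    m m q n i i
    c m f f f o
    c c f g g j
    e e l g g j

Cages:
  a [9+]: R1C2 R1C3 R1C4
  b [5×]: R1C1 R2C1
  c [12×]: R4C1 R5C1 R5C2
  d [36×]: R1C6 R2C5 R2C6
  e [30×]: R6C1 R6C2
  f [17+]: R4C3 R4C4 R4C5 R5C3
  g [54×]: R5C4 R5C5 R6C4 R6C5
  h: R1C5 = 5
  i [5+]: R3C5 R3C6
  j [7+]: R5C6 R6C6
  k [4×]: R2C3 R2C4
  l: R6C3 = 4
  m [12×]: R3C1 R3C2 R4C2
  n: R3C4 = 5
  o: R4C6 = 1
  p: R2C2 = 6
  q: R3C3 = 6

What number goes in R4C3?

5

Cage h is a single given cell; hence R1C5 = 5.
Cage p is given, so R2C2 = 6.
Cage q is given; hence R3C3 = 6.
Cage n is given, so R3C4 = 5.
Cage o is given, which forces R4C6 = 1.
6 is placed in column 2, leaving R6C2 = 5.
L is a freebie, leaving R6C3 = 4.
Row 1 now contains 5, leaving R1C1 = 1.
The two cells of cage b must have product 5, leaving R2C1 = 5.
Column 3 now contains 4, so R2C3 = 1.
The two cells of cage k must have product 4, leaving R2C4 = 4.
Row 6 now contains 5, leaving R6C1 = 6.
The 3 cells of cage a must have sum 9; hence R1C2 = 4.
The 3 cells of cage d must have product 36, leaving R1C6 = 6.
Row 4 needs a 5, and only R4C3 is open for it.
Row 5 needs a 1, and only R5C2 is open for it.
The 3 cells of cage m must have product 12; hence R3C1 = 2.
Column 2 already has 1, leaving R3C2 = 3.
Row 3 now contains 3, leaving R3C5 = 1.
Row 3 now contains 3; hence R3C6 = 4.
Cage m has product 12; hence R4C2 = 2.
4 is placed in column 6, so R5C6 = 5.
1 is placed in column 5, which forces R6C5 = 3.
Row 6 already has 3, so R6C6 = 2.
3 is placed in column 5, which forces R2C5 = 2.
Column 6 now contains 2, so R2C6 = 3.
Cage g has product 54, leaving R5C4 = 3.
3 is placed in column 5, which forces R5C5 = 6.
Row 6 already has 3; hence R6C4 = 1.
Cage a has sum 9, so R1C3 = 3.
Column 4 already has 3, which forces R1C4 = 2.
Cage c has product 12; hence R4C1 = 3.
Column 4 already has 3; hence R4C4 = 6.
Column 5 now contains 6, so R4C5 = 4.
Row 5 now contains 3, leaving R5C1 = 4.
Row 5 now contains 3, leaving R5C3 = 2.
Filled in: 1 4 3 2 5 6 / 5 6 1 4 2 3 / 2 3 6 5 1 4 / 3 2 5 6 4 1 / 4 1 2 3 6 5 / 6 5 4 1 3 2.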